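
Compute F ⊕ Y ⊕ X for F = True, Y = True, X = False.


F = True, Y = True, X = False
Step 1: F ⊕ Y = True XOR True = False
Step 2: False ⊕ X = False XOR False = False
XOR is true when an odd number of operands are true.

False


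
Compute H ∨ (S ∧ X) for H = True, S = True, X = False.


H = True, S = True, X = False
Step 1: S ∧ X = True AND False = False
Step 2: H ∨ False = True OR False = True
AND evaluated first (higher precedence); then OR applied.

True


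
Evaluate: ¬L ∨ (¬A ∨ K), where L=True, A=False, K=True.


L = True, A = False, K = True
Expression: ¬L ∨ (¬A ∨ K)
Step 1: ¬A = NOT False = True
Step 2: ¬A ∨ K = True OR True = True
Step 3: ¬L = NOT True = False
Step 4: (False) ∨ (True) = False OR True = True

True


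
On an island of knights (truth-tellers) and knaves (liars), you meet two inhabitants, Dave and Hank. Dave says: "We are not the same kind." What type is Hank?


Dave says: "We are not the same kind."
Case 1: Dave is a Knight (truth-teller)
  Statement is true → they ARE different → Hank is a Knave
Case 2: Dave is a Knave (liar)
  Statement is false → they are NOT different → Hank is a Knave
In both cases, Hank is a Knave.

Knave


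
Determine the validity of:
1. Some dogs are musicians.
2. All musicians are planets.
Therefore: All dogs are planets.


Premise 1: Some dogs are musicians.
Premise 2: All musicians are planets.
Conclusion: All dogs are planets.
Fallacy: illicit minor. The minor term (dogs) is distributed in the conclusion ('All dogs ...') but undistributed in its premise ('Some dogs are musicians' doesn't cover all dogs).
Only 'Some dogs are planets' follows, not 'All'.

Invalid


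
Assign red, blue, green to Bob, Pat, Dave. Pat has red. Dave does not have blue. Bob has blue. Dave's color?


From clues:
  Bob → blue
  Pat → red
By elimination, Dave gets the remaining.

green


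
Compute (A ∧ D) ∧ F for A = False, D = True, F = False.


A = False, D = True, F = False
Step 1: A ∧ D = False AND True = False
Step 2: False ∧ F = False AND False = False
AND is true only when ALL operands are true.

False


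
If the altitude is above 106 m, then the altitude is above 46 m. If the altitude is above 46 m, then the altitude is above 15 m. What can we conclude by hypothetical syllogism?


Hypothetical syllogism: P → Q, Q → R ⊢ P → R
Premise 1: the altitude is above 106 m → the altitude is above 46 m
Premise 2: the altitude is above 46 m → the altitude is above 15 m
Chain the implications: the middle term (the altitude is above 46 m) links the two.
Conclusion: If the altitude is above 106 m, then the altitude is above 15 m.

If the altitude is above 106 m, then the altitude is above 15 m.


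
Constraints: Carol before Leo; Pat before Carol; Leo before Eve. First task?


Constraints: Carol before Leo; Pat before Carol; Leo before Eve
The first task can have nothing scheduled before it, so it must never appear on the right of a 'before'.
Tasks appearing after some 'before': Leo, Carol, Eve.
The only task not in that list is Pat → it is first.

Pat


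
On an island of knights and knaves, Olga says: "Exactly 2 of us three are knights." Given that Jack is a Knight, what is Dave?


Olga claims exactly 2 knights among Olga, Jack, Dave.
Given: Jack is a Knight.

Case 1: Olga is a Knight (tells truth)
  Then exactly 2 of the three are knights.
  Counting Olga, Jack: 2 knight(s) so far. Need 0 more → Dave = Knave.
Case 2: Olga is a Knave (lies)
  Then the count is NOT 2.
  If Dave = Knight, count = 2 = 2 → claim would be true, contradicts lie.
  If Dave = Knave, count = 1 ≠ 2 → lie confirmed ✓

Dave is a Knave.

Knave


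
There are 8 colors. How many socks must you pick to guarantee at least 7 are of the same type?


Pigeonhole: to guarantee k in one of n categories, need (k-1)×n + 1.
k = 7, n = 8
Minimum = (7-1) × 8 + 1 = 6 × 8 + 1

49


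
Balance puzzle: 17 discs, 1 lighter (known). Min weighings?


Each weighing has 3 outcomes (left heavy / balance / right heavy), so k weighings distinguish at most 3^k cases; splitting into three near-equal groups achieves this.
Need 3^k ≥ 17: 3^2 = 9 < 17 ≤ 3^3 = 27
k = ⌈log₃(17)⌉ = 3

3


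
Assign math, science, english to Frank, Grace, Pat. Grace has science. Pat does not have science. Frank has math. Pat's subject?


From clues:
  Frank → math
  Grace → science
By elimination, Pat gets the remaining.

english


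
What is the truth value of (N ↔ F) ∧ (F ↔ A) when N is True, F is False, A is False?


N = True, F = False, A = False
Step 1: N ↔ F is true when N and F have the same value. Result: False
Step 2: F ↔ A is true when F and A have the same value. Result: True
Step 3: False ∧ True = False

False


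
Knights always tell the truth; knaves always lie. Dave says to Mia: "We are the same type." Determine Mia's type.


Dave says: "We are the same type."
Case 1: Dave is a Knight (truth-teller)
  Statement is true → they ARE the same → Mia is also a Knight
Case 2: Dave is a Knave (liar)
  Statement is false → they are NOT the same → Mia is a Knight
In both cases, Mia is a Knight.

Knight


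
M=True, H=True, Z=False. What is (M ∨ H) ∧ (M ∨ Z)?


M = True, H = True, Z = False
Expression: (M ∨ H) ∧ (M ∨ Z)
Step 1: M ∨ H = True OR True = True
Step 2: M ∨ Z = True OR False = True
Step 3: (True) ∧ (True) = True AND True = True

True


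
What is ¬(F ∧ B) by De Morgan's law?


De Morgan's law: ¬(P ∧ Q) ≡ ¬P ∨ ¬Q
¬(F ∧ B) = ¬F ∨ ¬B

¬F ∨ ¬B


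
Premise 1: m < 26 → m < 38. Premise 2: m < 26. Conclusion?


Modus ponens: P → Q, P ⊢ Q
P: m < 26
Q: m < 38
We have P → Q and P is true.
By modus ponens, Q must be true.

m < 38


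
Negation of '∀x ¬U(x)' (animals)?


Original: ∀x ¬U(x)
Rule: ¬∀→∃, ¬∃→∀, negate predicate.
Negation: ∃x U(x)

∃x U(x)


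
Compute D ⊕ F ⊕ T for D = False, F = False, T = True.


D = False, F = False, T = True
Step 1: D ⊕ F = False XOR False = False
Step 2: False ⊕ T = False XOR True = True
XOR is true when an odd number of operands are true.

True


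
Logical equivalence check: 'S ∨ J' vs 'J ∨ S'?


Expression 1: S ∨ J
Expression 2: J ∨ S
Truth table (S J | Expr1 Expr2):
  T T |   T     T
  T F |   T     T
  F T |   T     T
  F F |   F     F
All 4 rows agree, so the expressions are logically equivalent.

Yes


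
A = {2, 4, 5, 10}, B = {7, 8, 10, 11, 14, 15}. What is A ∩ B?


A = {2, 4, 5, 10}
B = {7, 8, 10, 11, 14, 15}
Operation: intersection
Elements in both: 10

{10}


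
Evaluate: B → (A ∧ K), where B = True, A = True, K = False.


B = True, A = True, K = False
Step 1: A ∧ K = True AND False = False
Step 2: B → (False): false only when B=True and consequent=False.
Result: False

False


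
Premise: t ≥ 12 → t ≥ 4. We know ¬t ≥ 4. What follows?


Modus tollens: P → Q, ¬Q ⊢ ¬P
P: t ≥ 12
Q: t ≥ 4
We have P → Q and Q is false.
By modus tollens, P must be false.

It is not the case that t ≥ 12


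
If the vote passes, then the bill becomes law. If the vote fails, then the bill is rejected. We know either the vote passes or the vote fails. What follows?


Constructive dilemma: (P → Q) ∧ (R → S), P ∨ R ⊢ Q ∨ S
Premise 1: the vote passes → the bill becomes law
Premise 2: the vote fails → the bill is rejected
Premise 3: the vote passes ∨ the vote fails
Case 1: Assuming the vote passes, then by Premise 1, the bill becomes law.
Case 2: Assuming the vote fails, then by Premise 2, the bill is rejected.
Since one of the vote passes or the vote fails must hold, we get the bill becomes law or the bill is rejected.

The bill becomes law or the bill is rejected.


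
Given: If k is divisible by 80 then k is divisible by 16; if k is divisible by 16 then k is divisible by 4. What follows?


Hypothetical syllogism: P → Q, Q → R ⊢ P → R
Premise 1: k is divisible by 80 → k is divisible by 16
Premise 2: k is divisible by 16 → k is divisible by 4
Chain the implications: the middle term (k is divisible by 16) links the two.
Conclusion: If k is divisible by 80, then k is divisible by 4.

If k is divisible by 80, then k is divisible by 4.


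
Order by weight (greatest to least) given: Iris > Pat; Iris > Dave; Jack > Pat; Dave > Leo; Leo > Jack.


Constraints: Iris > Pat; Iris > Dave; Jack > Pat; Dave > Leo; Leo > Jack
Method: at each step, the next-highest is the one remaining person who never appears on the smaller side of a constraint between remaining people.
  Step 1: remaining {Dave, Jack, Leo, Iris, Pat}; on the smaller side: {Dave, Jack, Leo, Pat} → Iris is next (Iris > Pat; Iris > Dave).
  Step 2: remaining {Dave, Jack, Leo, Pat}; on the smaller side: {Jack, Leo, Pat} → Dave is next (Dave > Leo).
  Step 3: remaining {Jack, Leo, Pat}; on the smaller side: {Jack, Pat} → Leo is next (Leo > Jack).
  Step 4: remaining {Jack, Pat}; on the smaller side: {Pat} → Jack is next (Jack > Pat).
  Step 5: only Pat remains → lowest.
Final ranking (highest to lowest):

Iris > Dave > Leo > Jack > Pat


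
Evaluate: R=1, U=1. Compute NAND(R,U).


R AND U = 1
NOT(1) = 0

0


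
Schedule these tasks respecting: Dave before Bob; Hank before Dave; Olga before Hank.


Constraints: Dave before Bob; Hank before Dave; Olga before Hank
Method: repeatedly schedule the remaining task that has no remaining task required before it.
  Step 1: remaining {Dave, Hank, Bob, Olga}; every task except Olga still has a predecessor pending → schedule Olga.
  Step 2: remaining {Dave, Hank, Bob}; every task except Hank still has a predecessor pending → schedule Hank.
  Step 3: remaining {Dave, Bob}; every task except Dave still has a predecessor pending → schedule Dave.
  Step 4: only Bob remains → schedule Bob.
Resulting order:

Olga → Hank → Dave → Bob


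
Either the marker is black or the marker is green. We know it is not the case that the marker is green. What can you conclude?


Disjunctive syllogism: P ∨ Q, ¬P ⊢ Q
Disjunction: the marker is black ∨ the marker is green
We know it is not the case that the marker is green.
By disjunctive syllogism, the other disjunct must be true.

The marker is black


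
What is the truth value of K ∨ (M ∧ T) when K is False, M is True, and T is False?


K = False, M = True, T = False
Step 1: M ∧ T = True AND False = False
Step 2: K ∨ False = False OR False = False
AND evaluated first (higher precedence); then OR applied.

False


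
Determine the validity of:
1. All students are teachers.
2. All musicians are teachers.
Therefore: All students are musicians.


Premise 1: All students are teachers.
Premise 2: All musicians are teachers.
Conclusion: All students are musicians.
Fallacy: undistributed middle. teachers is predicate in both.
Counterexample: students and musicians could be disjoint subsets of teachers.

Invalid


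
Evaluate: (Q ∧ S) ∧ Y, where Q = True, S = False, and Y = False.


Q = True, S = False, Y = False
Step 1: Q ∧ S = True AND False = False
Step 2: False ∧ Y = False AND False = False
AND is true only when ALL operands are true.

False


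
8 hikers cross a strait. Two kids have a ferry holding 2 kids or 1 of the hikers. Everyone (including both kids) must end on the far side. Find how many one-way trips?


Per crossing of one of the hikers: kids→, one←, one of the hikers→, one← = 4 trips
8 × 4 = 32, + 1 final kids→ = 33
Minimum trips = 33

33


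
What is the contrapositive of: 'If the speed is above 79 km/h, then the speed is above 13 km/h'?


Original: If the speed is above 79 km/h, then the speed is above 13 km/h
Contrapositive: If ¬Q, then ¬P
Negate Q: not (the speed is above 13 km/h)
Negate P: not (the speed is above 79 km/h)

If not (the speed is above 13 km/h), then not (the speed is above 79 km/h).


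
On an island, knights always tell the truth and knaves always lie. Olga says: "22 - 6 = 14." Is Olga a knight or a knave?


Statement: "22 - 6 = 14."
Actual: 22 - 6 = 16
Claimed: 14
Statement is FALSE → Olga lies → Knave

Knave


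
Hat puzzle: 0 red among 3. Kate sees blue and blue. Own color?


Total red = 0, seen red = 0
Own red = 0 - 0 = 0
Kate's hat is blue.

blue


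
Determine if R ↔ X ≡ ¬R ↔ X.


Expression 1: R ↔ X
Expression 2: ¬R ↔ X
Truth table (R X | Expr1 Expr2):
  T T |   T     F   ← differ
  T F |   F     T   ← differ
  F T |   F     T   ← differ
  F F |   T     F   ← differ
Counterexample: R=T, X=T gives Expr1 = T but Expr2 = F, so the expressions are NOT logically equivalent.

No


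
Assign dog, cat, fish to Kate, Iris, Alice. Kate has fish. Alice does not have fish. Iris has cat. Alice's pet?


From clues:
  Iris → cat
  Kate → fish
By elimination, Alice gets the remaining.

dog


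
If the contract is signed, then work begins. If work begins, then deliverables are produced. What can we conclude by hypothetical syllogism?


Hypothetical syllogism: P → Q, Q → R ⊢ P → R
Premise 1: the contract is signed → work begins
Premise 2: work begins → deliverables are produced
Chain the implications: the middle term (work begins) links the two.
Conclusion: If the contract is signed, then deliverables are produced.

If the contract is signed, then deliverables are produced.


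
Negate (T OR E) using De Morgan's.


De Morgan's law: ¬(P ∨ Q) ≡ ¬P ∧ ¬Q
¬(T ∨ E) = ¬T ∧ ¬E

¬T ∧ ¬E


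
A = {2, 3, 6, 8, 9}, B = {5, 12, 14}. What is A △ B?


A = {2, 3, 6, 8, 9}
B = {5, 12, 14}
Operation: symmetric difference
In A only: [2, 3, 6, 8, 9], in B only: [5, 12, 14]

{2, 3, 5, 6, 8, 9, 12, 14}


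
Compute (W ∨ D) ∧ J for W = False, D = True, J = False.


W = False, D = True, J = False
Step 1: W ∨ D = False OR True = True
Step 2: True ∧ J = True AND False = False
OR is true when at least one operand is true; AND requires both.

False


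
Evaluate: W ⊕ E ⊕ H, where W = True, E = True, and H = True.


W = True, E = True, H = True
Step 1: W ⊕ E = True XOR True = False
Step 2: False ⊕ H = False XOR True = True
XOR is true when an odd number of operands are true.

True


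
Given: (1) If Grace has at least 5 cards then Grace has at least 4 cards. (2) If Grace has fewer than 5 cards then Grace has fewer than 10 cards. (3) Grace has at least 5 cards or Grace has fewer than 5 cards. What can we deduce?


Constructive dilemma: (P → Q) ∧ (R → S), P ∨ R ⊢ Q ∨ S
Premise 1: Grace has at least 5 cards → Grace has at least 4 cards
Premise 2: Grace has fewer than 5 cards → Grace has fewer than 10 cards
Premise 3: Grace has at least 5 cards ∨ Grace has fewer than 5 cards
Case 1: Assuming Grace has at least 5 cards, then by Premise 1, Grace has at least 4 cards.
Case 2: Assuming Grace has fewer than 5 cards, then by Premise 2, Grace has fewer than 10 cards.
Since one of Grace has at least 5 cards or Grace has fewer than 5 cards must hold, we get Grace has at least 4 cards or Grace has fewer than 10 cards.

Grace has at least 4 cards or Grace has fewer than 10 cards.


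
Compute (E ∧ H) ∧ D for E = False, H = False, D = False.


E = False, H = False, D = False
Step 1: E ∧ H = False AND False = False
Step 2: False ∧ D = False AND False = False
AND is true only when ALL operands are true.

False


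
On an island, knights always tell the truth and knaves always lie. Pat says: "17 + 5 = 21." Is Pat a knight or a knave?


Statement: "17 + 5 = 21."
Actual: 17 + 5 = 22
Claimed: 21
Statement is FALSE → Pat lies → Knave

Knave


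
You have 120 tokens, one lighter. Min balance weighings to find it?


Each weighing has 3 outcomes (left heavy / balance / right heavy), so k weighings distinguish at most 3^k cases; splitting into three near-equal groups achieves this.
Need 3^k ≥ 120: 3^4 = 81 < 120 ≤ 3^5 = 243
k = ⌈log₃(120)⌉ = 5

5


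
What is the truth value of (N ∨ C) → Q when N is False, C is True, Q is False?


N = False, C = True, Q = False
Step 1: N ∨ C = False OR True = True
Step 2: (True) → Q: false only when antecedent=True and Q=False.
Result: False

False


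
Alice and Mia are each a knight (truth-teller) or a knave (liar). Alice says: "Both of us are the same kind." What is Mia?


Alice says: "Both of us are the same kind."
Case 1: Alice is a Knight (truth-teller)
  Statement is true → they ARE the same → Mia is also a Knight
Case 2: Alice is a Knave (liar)
  Statement is false → they are NOT the same → Mia is a Knight
In both cases, Mia is a Knight.

Knight


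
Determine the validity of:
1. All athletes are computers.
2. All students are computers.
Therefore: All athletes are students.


Premise 1: All athletes are computers.
Premise 2: All students are computers.
Conclusion: All athletes are students.
Fallacy: undistributed middle. computers is predicate in both.
Counterexample: athletes and students could be disjoint subsets of computers.

Invalid


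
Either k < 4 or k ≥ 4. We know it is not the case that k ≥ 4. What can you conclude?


Disjunctive syllogism: P ∨ Q, ¬P ⊢ Q
Disjunction: k < 4 ∨ k ≥ 4
We know it is not the case that k ≥ 4.
By disjunctive syllogism, the other disjunct must be true.

k < 4


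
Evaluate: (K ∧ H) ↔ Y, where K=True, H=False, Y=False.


K = True, H = False, Y = False
Expression: (K ∧ H) ↔ Y
Step 1: K ∧ H = True AND False = False
Step 2: (False) ↔ Y = (False iff False) = True

True


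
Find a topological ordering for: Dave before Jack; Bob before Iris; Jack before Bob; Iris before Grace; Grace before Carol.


Constraints: Dave before Jack; Bob before Iris; Jack before Bob; Iris before Grace; Grace before Carol
Method: repeatedly schedule the remaining task that has no remaining task required before it.
  Step 1: remaining {Iris, Jack, Bob, Grace, Dave, Carol}; every task except Dave still has a predecessor pending → schedule Dave.
  Step 2: remaining {Iris, Jack, Bob, Grace, Carol}; every task except Jack still has a predecessor pending → schedule Jack.
  Step 3: remaining {Iris, Bob, Grace, Carol}; every task except Bob still has a predecessor pending → schedule Bob.
  Step 4: remaining {Iris, Grace, Carol}; every task except Iris still has a predecessor pending → schedule Iris.
  Step 5: remaining {Grace, Carol}; every task except Grace still has a predecessor pending → schedule Grace.
  Step 6: only Carol remains → schedule Carol.
Resulting order:

Dave → Jack → Bob → Iris → Grace → Carol


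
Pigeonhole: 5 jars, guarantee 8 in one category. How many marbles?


Pigeonhole: to guarantee k in one of n categories, need (k-1)×n + 1.
k = 8, n = 5
Minimum = (8-1) × 5 + 1 = 7 × 5 + 1

36


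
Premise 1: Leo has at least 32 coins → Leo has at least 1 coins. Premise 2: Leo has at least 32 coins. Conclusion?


Modus ponens: P → Q, P ⊢ Q
P: Leo has at least 32 coins
Q: Leo has at least 1 coins
We have P → Q and P is true.
By modus ponens, Q must be true.

Leo has at least 1 coins


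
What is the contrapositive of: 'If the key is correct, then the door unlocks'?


Original: If the key is correct, then the door unlocks
Contrapositive: If ¬Q, then ¬P
Negate Q: not (the door unlocks)
Negate P: not (the key is correct)

If not (the door unlocks), then not (the key is correct).


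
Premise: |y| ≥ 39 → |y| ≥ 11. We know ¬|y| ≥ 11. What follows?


Modus tollens: P → Q, ¬Q ⊢ ¬P
P: |y| ≥ 39
Q: |y| ≥ 11
We have P → Q and Q is false.
By modus tollens, P must be false.

It is not the case that |y| ≥ 39


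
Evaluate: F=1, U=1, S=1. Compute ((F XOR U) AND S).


F XOR U = 1^1 = 0
0 AND 1 = 0

0


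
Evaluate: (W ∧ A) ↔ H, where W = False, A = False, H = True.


W = False, A = False, H = True
Step 1: W ∧ A = False AND False = False
Step 2: (False) ↔ H: true when both sides have same truth value.
Result: False ↔ True = False

False


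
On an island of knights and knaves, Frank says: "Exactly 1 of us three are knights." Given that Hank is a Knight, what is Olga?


Frank claims exactly 1 knights among Frank, Hank, Olga.
Given: Hank is a Knight.

Case 1: Frank is a Knight (tells truth)
  Then exactly 1 of the three are knights.
  Counting Frank, Hank: 2 knight(s) so far. Need -1 more → impossible.
Case 2: Frank is a Knave (lies)
  Then the count is NOT 1.
  If Olga = Knave, count = 1 = 1 → claim would be true, contradicts lie.
  If Olga = Knight, count = 2 ≠ 1 → lie confirmed ✓

Olga is a Knight.

Knight


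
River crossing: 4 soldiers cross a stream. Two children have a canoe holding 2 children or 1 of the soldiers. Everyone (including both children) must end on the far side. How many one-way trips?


Per crossing of one of the soldiers: children→, one←, one of the soldiers→, one← = 4 trips
4 × 4 = 16, + 1 final children→ = 17
Minimum trips = 17

17


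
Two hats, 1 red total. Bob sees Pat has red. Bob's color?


Total red = 1, Pat = red
Red accounted for: 1
Remaining for Bob: 0
Bob's hat is blue.

blue


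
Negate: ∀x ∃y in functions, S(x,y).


Original: ∀x ∃y S(x,y)
Rule: ¬∀→∃, ¬∃→∀, negate predicate.
Negation: ∃x ∀y ¬S(x,y)

∃x ∀y ¬S(x,y)


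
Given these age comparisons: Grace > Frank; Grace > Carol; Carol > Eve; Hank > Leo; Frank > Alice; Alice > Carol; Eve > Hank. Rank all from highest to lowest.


Constraints: Grace > Frank; Grace > Carol; Carol > Eve; Hank > Leo; Frank > Alice; Alice > Carol; Eve > Hank
Method: at each step, the next-highest is the one remaining person who never appears on the smaller side of a constraint between remaining people.
  Step 1: remaining {Grace, Leo, Alice, Frank, Carol, Hank, Eve}; on the smaller side: {Leo, Alice, Frank, Carol, Hank, Eve} → Grace is next (Grace > Frank; Grace > Carol).
  Step 2: remaining {Leo, Alice, Frank, Carol, Hank, Eve}; on the smaller side: {Leo, Alice, Carol, Hank, Eve} → Frank is next (Frank > Alice).
  Step 3: remaining {Leo, Alice, Carol, Hank, Eve}; on the smaller side: {Leo, Carol, Hank, Eve} → Alice is next (Alice > Carol).
  Step 4: remaining {Leo, Carol, Hank, Eve}; on the smaller side: {Leo, Hank, Eve} → Carol is next (Carol > Eve).
  Step 5: remaining {Leo, Hank, Eve}; on the smaller side: {Leo, Hank} → Eve is next (Eve > Hank).
  Step 6: remaining {Leo, Hank}; on the smaller side: {Leo} → Hank is next (Hank > Leo).
  Step 7: only Leo remains → lowest.
Final ranking (highest to lowest):

Grace > Frank > Alice > Carol > Eve > Hank > Leo


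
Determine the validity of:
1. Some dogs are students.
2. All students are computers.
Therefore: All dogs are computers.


Premise 1: Some dogs are students.
Premise 2: All students are computers.
Conclusion: All dogs are computers.
Fallacy: illicit minor. The minor term (dogs) is distributed in the conclusion ('All dogs ...') but undistributed in its premise ('Some dogs are students' doesn't cover all dogs).
Only 'Some dogs are computers' follows, not 'All'.

Invalid


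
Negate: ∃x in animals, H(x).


Original: ∃x H(x)
Rule: ¬∀→∃, ¬∃→∀, negate predicate.
Negation: ∀x ¬H(x)

∀x ¬H(x)


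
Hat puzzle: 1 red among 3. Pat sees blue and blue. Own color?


Total red = 1, seen red = 0
Own red = 1 - 0 = 1
Pat's hat is red.

red


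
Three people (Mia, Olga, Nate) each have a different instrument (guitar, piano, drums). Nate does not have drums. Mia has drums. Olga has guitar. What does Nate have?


From clues:
  Olga → guitar
  Mia → drums
By elimination, Nate gets the remaining.

piano


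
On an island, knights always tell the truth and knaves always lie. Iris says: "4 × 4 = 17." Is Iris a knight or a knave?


Statement: "4 × 4 = 17."
Actual: 4 × 4 = 16
Claimed: 17
Statement is FALSE → Iris lies → Knave

Knave


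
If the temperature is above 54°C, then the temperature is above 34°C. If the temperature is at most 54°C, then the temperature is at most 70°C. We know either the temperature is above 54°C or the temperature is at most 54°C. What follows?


Constructive dilemma: (P → Q) ∧ (R → S), P ∨ R ⊢ Q ∨ S
Premise 1: the temperature is above 54°C → the temperature is above 34°C
Premise 2: the temperature is at most 54°C → the temperature is at most 70°C
Premise 3: the temperature is above 54°C ∨ the temperature is at most 54°C
Case 1: Assuming the temperature is above 54°C, then by Premise 1, the temperature is above 34°C.
Case 2: Assuming the temperature is at most 54°C, then by Premise 2, the temperature is at most 70°C.
Since one of the temperature is above 54°C or the temperature is at most 54°C must hold, we get the temperature is above 34°C or the temperature is at most 70°C.

The temperature is above 34°C or the temperature is at most 70°C.


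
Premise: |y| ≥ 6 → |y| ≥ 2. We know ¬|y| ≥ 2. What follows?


Modus tollens: P → Q, ¬Q ⊢ ¬P
P: |y| ≥ 6
Q: |y| ≥ 2
We have P → Q and Q is false.
By modus tollens, P must be false.

It is not the case that |y| ≥ 6


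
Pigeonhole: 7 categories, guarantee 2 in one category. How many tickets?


Pigeonhole: to guarantee k in one of n categories, need (k-1)×n + 1.
k = 2, n = 7
Minimum = (2-1) × 7 + 1 = 1 × 7 + 1

8


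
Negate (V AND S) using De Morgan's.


De Morgan's law: ¬(P ∧ Q) ≡ ¬P ∨ ¬Q
¬(V ∧ S) = ¬V ∨ ¬S

¬V ∨ ¬S


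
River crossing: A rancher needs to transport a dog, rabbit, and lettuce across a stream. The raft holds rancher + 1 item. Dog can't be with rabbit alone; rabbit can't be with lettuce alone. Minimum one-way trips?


1. rancher+rabbit → 2. rancher ← 3. rancher+dog → 4. rancher+rabbit ← 5. rancher+lettuce → 6. rancher ← 7. rancher+rabbit →
Minimum trips = 7

7


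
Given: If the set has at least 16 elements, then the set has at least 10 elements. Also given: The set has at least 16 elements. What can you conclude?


Modus ponens: P → Q, P ⊢ Q
P: the set has at least 16 elements
Q: the set has at least 10 elements
We have P → Q and P is true.
By modus ponens, Q must be true.

The set has at least 10 elements


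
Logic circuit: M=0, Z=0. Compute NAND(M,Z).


M AND Z = 0
NOT(0) = 1

1


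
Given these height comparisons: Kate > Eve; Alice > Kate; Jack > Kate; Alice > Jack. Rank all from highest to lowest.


Constraints: Kate > Eve; Alice > Kate; Jack > Kate; Alice > Jack
Method: at each step, the next-highest is the one remaining person who never appears on the smaller side of a constraint between remaining people.
  Step 1: remaining {Alice, Jack, Eve, Kate}; on the smaller side: {Jack, Eve, Kate} → Alice is next (Alice > Kate; Alice > Jack).
  Step 2: remaining {Jack, Eve, Kate}; on the smaller side: {Eve, Kate} → Jack is next (Jack > Kate).
  Step 3: remaining {Eve, Kate}; on the smaller side: {Eve} → Kate is next (Kate > Eve).
  Step 4: only Eve remains → lowest.
Final ranking (highest to lowest):

Alice > Jack > Kate > Eve


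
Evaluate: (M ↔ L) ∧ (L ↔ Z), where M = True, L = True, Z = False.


M = True, L = True, Z = False
Step 1: M ↔ L is true when M and L have the same value. Result: True
Step 2: L ↔ Z is true when L and Z have the same value. Result: False
Step 3: True ∧ False = False

False


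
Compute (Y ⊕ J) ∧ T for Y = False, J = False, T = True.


Y = False, J = False, T = True
Step 1: Y ⊕ J = False XOR False = False
Step 2: False ∧ T = False AND True = False
XOR true when exactly one of Y,J is true; then AND with T.

False


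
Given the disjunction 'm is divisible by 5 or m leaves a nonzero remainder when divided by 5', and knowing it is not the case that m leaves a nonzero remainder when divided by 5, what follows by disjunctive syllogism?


Disjunctive syllogism: P ∨ Q, ¬P ⊢ Q
Disjunction: m is divisible by 5 ∨ m leaves a nonzero remainder when divided by 5
We know it is not the case that m leaves a nonzero remainder when divided by 5.
By disjunctive syllogism, the other disjunct must be true.

m is divisible by 5


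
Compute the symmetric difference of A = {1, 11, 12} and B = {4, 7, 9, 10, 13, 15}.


A = {1, 11, 12}
B = {4, 7, 9, 10, 13, 15}
Operation: symmetric difference
In A only: [1, 11, 12], in B only: [4, 7, 9, 10, 13, 15]

{1, 4, 7, 9, 10, 11, 12, 13, 15}


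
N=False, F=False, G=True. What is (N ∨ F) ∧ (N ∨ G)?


N = False, F = False, G = True
Expression: (N ∨ F) ∧ (N ∨ G)
Step 1: N ∨ F = False OR False = False
Step 2: N ∨ G = False OR True = True
Step 3: (False) ∧ (True) = False AND True = False

False


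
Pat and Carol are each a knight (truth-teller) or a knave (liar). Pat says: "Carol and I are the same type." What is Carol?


Pat says: "Carol and I are the same type."
Case 1: Pat is a Knight (truth-teller)
  Statement is true → they ARE the same → Carol is also a Knight
Case 2: Pat is a Knave (liar)
  Statement is false → they are NOT the same → Carol is a Knight
In both cases, Carol is a Knight.

Knight


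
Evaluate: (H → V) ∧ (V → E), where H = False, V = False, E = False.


H = False, V = False, E = False
Step 1: H → V is false only when H=True and V=False. Result: True
Step 2: V → E is false only when V=True and E=False. Result: True
Step 3: True ∧ True = True

True


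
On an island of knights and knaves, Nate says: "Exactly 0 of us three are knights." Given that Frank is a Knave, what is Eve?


Nate claims exactly 0 knights among Nate, Frank, Eve.
Given: Frank is a Knave.

Case 1: Nate is a Knight (tells truth)
  Then exactly 0 of the three are knights.
  Counting Nate, Frank: 1 knight(s) so far. Need -1 more → impossible.
Case 2: Nate is a Knave (lies)
  Then the count is NOT 0.
  If Eve = Knave, count = 0 = 0 → claim would be true, contradicts lie.
  If Eve = Knight, count = 1 ≠ 0 → lie confirmed ✓

Eve is a Knight.

Knight


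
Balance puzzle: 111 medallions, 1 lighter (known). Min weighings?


Each weighing has 3 outcomes (left heavy / balance / right heavy), so k weighings distinguish at most 3^k cases; splitting into three near-equal groups achieves this.
Need 3^k ≥ 111: 3^4 = 81 < 111 ≤ 3^5 = 243
k = ⌈log₃(111)⌉ = 5

5


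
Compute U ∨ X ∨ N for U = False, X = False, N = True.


U = False, X = False, N = True
Step 1: U ∨ X = False OR False = False
Step 2: False ∨ N = False OR True = True
OR is true when at least one operand is true.

True


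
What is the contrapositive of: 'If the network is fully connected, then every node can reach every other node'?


Original: If the network is fully connected, then every node can reach every other node
Contrapositive: If ¬Q, then ¬P
Negate Q: not (every node can reach every other node)
Negate P: not (the network is fully connected)

If not (every node can reach every other node), then not (the network is fully connected).


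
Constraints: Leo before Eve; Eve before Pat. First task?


Constraints: Leo before Eve; Eve before Pat
The first task can have nothing scheduled before it, so it must never appear on the right of a 'before'.
Tasks appearing after some 'before': Eve, Pat.
The only task not in that list is Leo → it is first.

Leo


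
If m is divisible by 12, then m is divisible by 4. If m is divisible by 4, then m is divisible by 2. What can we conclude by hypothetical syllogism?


Hypothetical syllogism: P → Q, Q → R ⊢ P → R
Premise 1: m is divisible by 12 → m is divisible by 4
Premise 2: m is divisible by 4 → m is divisible by 2
Chain the implications: the middle term (m is divisible by 4) links the two.
Conclusion: If m is divisible by 12, then m is divisible by 2.

If m is divisible by 12, then m is divisible by 2.


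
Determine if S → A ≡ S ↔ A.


Expression 1: S → A
Expression 2: S ↔ A
Truth table (S A | Expr1 Expr2):
  T T |   T     T
  T F |   F     F
  F T |   T     F   ← differ
  F F |   T     T
Counterexample: S=F, A=T gives Expr1 = T but Expr2 = F, so the expressions are NOT logically equivalent.

No


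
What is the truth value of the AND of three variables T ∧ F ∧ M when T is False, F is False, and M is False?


T = False, F = False, M = False
Step 1: T ∧ F = False AND False = False
Step 2: (False) ∧ M = (False) AND False = False
AND is true only when ALL operands are true.

False


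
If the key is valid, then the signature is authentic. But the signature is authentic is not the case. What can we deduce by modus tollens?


Modus tollens: P → Q, ¬Q ⊢ ¬P
P: the key is valid
Q: the signature is authentic
We have P → Q and Q is false.
By modus tollens, P must be false.

It is not the case that the key is valid


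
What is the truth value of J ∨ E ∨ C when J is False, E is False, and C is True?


J = False, E = False, C = True
Step 1: J ∨ E = False OR False = False
Step 2: False ∨ C = False OR True = True
OR is true when at least one operand is true.

True


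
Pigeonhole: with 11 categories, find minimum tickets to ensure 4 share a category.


Pigeonhole: to guarantee k in one of n categories, need (k-1)×n + 1.
k = 4, n = 11
Minimum = (4-1) × 11 + 1 = 3 × 11 + 1

34


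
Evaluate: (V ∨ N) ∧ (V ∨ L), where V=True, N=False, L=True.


V = True, N = False, L = True
Expression: (V ∨ N) ∧ (V ∨ L)
Step 1: V ∨ N = True OR False = True
Step 2: V ∨ L = True OR True = True
Step 3: (True) ∧ (True) = True AND True = True

True


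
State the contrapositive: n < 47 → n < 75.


Original: If n < 47, then n < 75
Contrapositive: If ¬Q, then ¬P
Negate Q: not (n < 75)
Negate P: not (n < 47)

If not (n < 75), then not (n < 47).


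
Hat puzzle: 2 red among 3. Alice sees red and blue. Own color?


Total red = 2, seen red = 1
Own red = 2 - 1 = 1
Alice's hat is red.

red


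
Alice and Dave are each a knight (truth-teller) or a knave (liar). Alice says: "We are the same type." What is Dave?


Alice says: "We are the same type."
Case 1: Alice is a Knight (truth-teller)
  Statement is true → they ARE the same → Dave is also a Knight
Case 2: Alice is a Knave (liar)
  Statement is false → they are NOT the same → Dave is a Knight
In both cases, Dave is a Knight.

Knight


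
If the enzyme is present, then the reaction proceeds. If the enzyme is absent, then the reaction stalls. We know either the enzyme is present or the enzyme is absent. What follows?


Constructive dilemma: (P → Q) ∧ (R → S), P ∨ R ⊢ Q ∨ S
Premise 1: the enzyme is present → the reaction proceeds
Premise 2: the enzyme is absent → the reaction stalls
Premise 3: the enzyme is present ∨ the enzyme is absent
Case 1: Assuming the enzyme is present, then by Premise 1, the reaction proceeds.
Case 2: Assuming the enzyme is absent, then by Premise 2, the reaction stalls.
Since one of the enzyme is present or the enzyme is absent must hold, we get the reaction proceeds or the reaction stalls.

The reaction proceeds or the reaction stalls.


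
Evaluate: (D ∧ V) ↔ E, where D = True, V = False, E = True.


D = True, V = False, E = True
Step 1: D ∧ V = True AND False = False
Step 2: (False) ↔ E: true when both sides have same truth value.
Result: False ↔ True = False

False


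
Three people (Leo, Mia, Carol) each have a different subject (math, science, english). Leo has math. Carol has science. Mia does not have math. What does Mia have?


From clues:
  Carol → science
  Leo → math
By elimination, Mia gets the remaining.

english


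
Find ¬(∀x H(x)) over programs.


Original: ∀x H(x)
Rule: ¬∀→∃, ¬∃→∀, negate predicate.
Negation: ∃x ¬H(x)

∃x ¬H(x)


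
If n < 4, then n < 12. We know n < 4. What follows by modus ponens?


Modus ponens: P → Q, P ⊢ Q
P: n < 4
Q: n < 12
We have P → Q and P is true.
By modus ponens, Q must be true.

n < 12


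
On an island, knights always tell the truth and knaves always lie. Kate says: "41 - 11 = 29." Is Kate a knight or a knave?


Statement: "41 - 11 = 29."
Actual: 41 - 11 = 30
Claimed: 29
Statement is FALSE → Kate lies → Knave

Knave


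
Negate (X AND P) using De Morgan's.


De Morgan's law: ¬(P ∧ Q) ≡ ¬P ∨ ¬Q
¬(X ∧ P) = ¬X ∨ ¬P

¬X ∨ ¬P


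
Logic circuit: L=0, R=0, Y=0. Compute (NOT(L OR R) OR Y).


L OR R = 0
NOT(0) = 1
1 OR 0 = 1

1


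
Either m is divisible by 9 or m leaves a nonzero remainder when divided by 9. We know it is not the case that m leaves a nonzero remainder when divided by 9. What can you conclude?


Disjunctive syllogism: P ∨ Q, ¬P ⊢ Q
Disjunction: m is divisible by 9 ∨ m leaves a nonzero remainder when divided by 9
We know it is not the case that m leaves a nonzero remainder when divided by 9.
By disjunctive syllogism, the other disjunct must be true.

m is divisible by 9


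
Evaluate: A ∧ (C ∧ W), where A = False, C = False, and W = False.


A = False, C = False, W = False
Step 1: C ∧ W = False AND False = False
Step 2: A ∧ False = False AND False = False
AND is true only when ALL operands are true.

False


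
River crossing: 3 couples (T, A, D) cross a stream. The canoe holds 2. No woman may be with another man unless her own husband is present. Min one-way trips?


Label couples T, A, D (H = husband, W = wife).
Counting alone: 6 people, the canoe carries 2 and someone must bring it back, so each round trip nets at most +1 on the far side until the last crossing → at least 9 trips. The jealousy constraint makes 9 impossible; the shortest valid schedule has 11:
1. WT+WA →  (far: WT,WA; near: HT,HA,HD,WD)
2. WT ←       (far: WA; near: HT,HA,HD,WT,WD)
3. WT+WD →  (far: WT,WA,WD; near: HT,HA,HD)
4. WT ←       (far: WA,WD; near: HT,HA,HD,WT)
5. HA+HD →  (far: HA,WA,HD,WD; near: HT,WT)
6. HA+WA ←  (far: HD,WD; near: HT,WT,HA,WA)
7. HT+HA →  (far: HT,HA,HD,WD; near: WT,WA)
8. WD ←       (far: HT,HA,HD; near: WT,WA,WD)
9. WT+WA →  (far: HT,WT,HA,WA,HD; near: WD)
10. HD ←      (far: HT,WT,HA,WA; near: HD,WD)
11. HD+WD → (far: all six; near: empty)
In every state each wife is either with her husband or with no other man.
Minimum trips = 11

11


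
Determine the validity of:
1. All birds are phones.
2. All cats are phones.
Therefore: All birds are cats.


Premise 1: All birds are phones.
Premise 2: All cats are phones.
Conclusion: All birds are cats.
Fallacy: undistributed middle. phones is predicate in both.
Counterexample: birds and cats could be disjoint subsets of phones.

Invalid


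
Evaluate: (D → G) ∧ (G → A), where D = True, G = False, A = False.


D = True, G = False, A = False
Step 1: D → G is false only when D=True and G=False. Result: False
Step 2: G → A is false only when G=True and A=False. Result: True
Step 3: False ∧ True = False

False


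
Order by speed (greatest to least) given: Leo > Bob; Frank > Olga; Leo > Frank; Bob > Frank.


Constraints: Leo > Bob; Frank > Olga; Leo > Frank; Bob > Frank
Method: at each step, the next-highest is the one remaining person who never appears on the smaller side of a constraint between remaining people.
  Step 1: remaining {Olga, Frank, Bob, Leo}; on the smaller side: {Olga, Frank, Bob} → Leo is next (Leo > Bob; Leo > Frank).
  Step 2: remaining {Olga, Frank, Bob}; on the smaller side: {Olga, Frank} → Bob is next (Bob > Frank).
  Step 3: remaining {Olga, Frank}; on the smaller side: {Olga} → Frank is next (Frank > Olga).
  Step 4: only Olga remains → lowest.
Final ranking (highest to lowest):

Leo > Bob > Frank > Olga


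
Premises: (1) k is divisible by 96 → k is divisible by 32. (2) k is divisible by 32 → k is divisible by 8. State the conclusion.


Hypothetical syllogism: P → Q, Q → R ⊢ P → R
Premise 1: k is divisible by 96 → k is divisible by 32
Premise 2: k is divisible by 32 → k is divisible by 8
Chain the implications: the middle term (k is divisible by 32) links the two.
Conclusion: If k is divisible by 96, then k is divisible by 8.

If k is divisible by 96, then k is divisible by 8.
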